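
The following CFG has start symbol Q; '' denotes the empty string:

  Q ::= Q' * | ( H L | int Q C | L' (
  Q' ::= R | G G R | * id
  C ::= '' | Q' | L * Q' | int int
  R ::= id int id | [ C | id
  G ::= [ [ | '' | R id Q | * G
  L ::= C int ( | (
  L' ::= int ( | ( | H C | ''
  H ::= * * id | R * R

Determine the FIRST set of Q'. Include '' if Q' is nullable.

{ *, [, id }

From Q' ::= R: add FIRST(R) = { [, id }.
From Q' ::= G G R: G, G nullable, take FIRST(G) ∪ FIRST(G) ∪ FIRST(R) = { *, [, id }.
Q' ::= * id contributes {*}.
Union: FIRST(Q') = { *, [, id }.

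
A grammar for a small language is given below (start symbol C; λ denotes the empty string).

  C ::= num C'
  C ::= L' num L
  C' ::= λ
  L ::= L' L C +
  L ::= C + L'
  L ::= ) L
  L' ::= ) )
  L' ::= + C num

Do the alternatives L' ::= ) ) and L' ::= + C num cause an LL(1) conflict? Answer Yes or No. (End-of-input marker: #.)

No

FIRST() )) = { ) } and FIRST(+ C num) = { + }.
The FIRST sets are disjoint and neither alternative is nullable — no conflict.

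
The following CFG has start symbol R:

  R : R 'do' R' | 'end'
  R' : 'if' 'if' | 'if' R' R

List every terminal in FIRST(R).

From R : R 'do' R': add FIRST(R) = { 'end' }.
R : 'end' contributes {'end'}.
Union: FIRST(R) = { 'end' }.

{ 'end' }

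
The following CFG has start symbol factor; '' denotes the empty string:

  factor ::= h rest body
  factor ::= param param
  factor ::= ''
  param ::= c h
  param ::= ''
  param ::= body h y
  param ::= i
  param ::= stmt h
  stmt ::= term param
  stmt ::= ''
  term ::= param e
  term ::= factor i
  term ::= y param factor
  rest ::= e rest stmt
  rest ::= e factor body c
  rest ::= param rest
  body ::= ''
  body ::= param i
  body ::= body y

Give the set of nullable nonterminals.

Directly nullable (have an ''-production): factor, param, stmt, body.
No other nonterminal has a production whose RHS symbols are all nullable.

{ body, factor, param, stmt }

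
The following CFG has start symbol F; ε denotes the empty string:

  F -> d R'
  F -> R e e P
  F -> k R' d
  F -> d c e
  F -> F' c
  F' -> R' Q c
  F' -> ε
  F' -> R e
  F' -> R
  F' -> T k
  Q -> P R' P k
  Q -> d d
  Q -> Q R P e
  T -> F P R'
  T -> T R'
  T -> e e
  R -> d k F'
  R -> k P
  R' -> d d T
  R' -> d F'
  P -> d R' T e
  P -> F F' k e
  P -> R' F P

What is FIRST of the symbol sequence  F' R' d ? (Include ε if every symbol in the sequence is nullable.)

{ c, d, e, k }

Add FIRST(F')\{ε} = { c, d, e, k }; F' is nullable, continue.
Add FIRST(R') = { d }; R' is not nullable, stop.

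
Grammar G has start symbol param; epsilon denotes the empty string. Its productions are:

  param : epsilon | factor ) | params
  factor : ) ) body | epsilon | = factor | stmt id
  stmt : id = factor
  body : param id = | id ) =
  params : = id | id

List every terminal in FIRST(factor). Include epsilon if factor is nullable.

{ ), =, id, epsilon }

factor : ) ) body contributes {)}.
factor : epsilon contributes epsilon.
factor : = factor contributes {=}.
From factor : stmt id: add FIRST(stmt) = { id }.
Union: FIRST(factor) = { ), =, id, epsilon }.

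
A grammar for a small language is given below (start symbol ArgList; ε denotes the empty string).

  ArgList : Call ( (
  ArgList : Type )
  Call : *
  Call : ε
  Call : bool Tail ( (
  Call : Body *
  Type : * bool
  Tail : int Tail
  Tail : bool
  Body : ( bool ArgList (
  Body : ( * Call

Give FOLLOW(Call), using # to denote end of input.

{ (, * }

In ArgList : Call ( (: add FIRST(( () = { ( }.
In Body : ( * Call: Call is at the end, add FOLLOW(Body) = { * }.
Union: FOLLOW(Call) = { (, * }.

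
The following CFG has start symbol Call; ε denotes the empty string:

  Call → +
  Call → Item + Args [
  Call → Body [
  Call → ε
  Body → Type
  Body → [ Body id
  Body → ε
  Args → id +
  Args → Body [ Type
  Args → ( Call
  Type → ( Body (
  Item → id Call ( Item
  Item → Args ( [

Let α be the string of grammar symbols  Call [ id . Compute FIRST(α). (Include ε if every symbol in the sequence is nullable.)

{ (, +, [, id }

Add FIRST(Call)\{ε} = { (, +, [, id }; Call is nullable, continue.
[ is a terminal; add {[} and stop.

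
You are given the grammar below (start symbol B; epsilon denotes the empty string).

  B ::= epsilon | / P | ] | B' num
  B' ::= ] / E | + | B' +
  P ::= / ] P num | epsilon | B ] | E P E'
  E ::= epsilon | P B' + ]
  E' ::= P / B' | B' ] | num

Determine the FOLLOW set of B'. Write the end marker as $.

In B ::= B' num: add FIRST(num) = { num }.
In B' ::= B' +: add FIRST(+) = { + }.
In E ::= P B' + ]: add FIRST(+ ]) = { + }.
In E' ::= P / B': B' is at the end, add FOLLOW(E') = { $, +, /, ], num }.
In E' ::= B' ]: add FIRST(]) = { ] }.
Union: FOLLOW(B') = { $, +, /, ], num }.

{ $, +, /, ], num }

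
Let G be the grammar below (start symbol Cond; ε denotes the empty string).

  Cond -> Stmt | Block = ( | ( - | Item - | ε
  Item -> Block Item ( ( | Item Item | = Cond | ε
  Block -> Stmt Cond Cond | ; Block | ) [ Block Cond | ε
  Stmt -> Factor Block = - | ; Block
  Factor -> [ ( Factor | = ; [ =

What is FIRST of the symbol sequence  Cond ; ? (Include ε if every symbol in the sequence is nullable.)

Add FIRST(Cond)\{ε} = { (, ), -, ;, =, [ }; Cond is nullable, continue.
; is a terminal; add {;} and stop.

{ (, ), -, ;, =, [ }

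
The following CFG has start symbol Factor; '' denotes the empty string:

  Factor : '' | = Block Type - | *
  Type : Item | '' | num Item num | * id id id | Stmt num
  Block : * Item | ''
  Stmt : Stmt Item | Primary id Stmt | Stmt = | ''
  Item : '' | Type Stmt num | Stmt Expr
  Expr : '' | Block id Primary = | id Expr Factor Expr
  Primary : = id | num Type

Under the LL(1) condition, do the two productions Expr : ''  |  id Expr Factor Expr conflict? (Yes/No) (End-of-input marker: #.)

FIRST('') = { '' } and FIRST(id Expr Factor Expr) = { id }.
The first alternative is nullable and FOLLOW(Expr) = { *, -, =, id, num } shares id with FIRST of the second — conflict.

Yes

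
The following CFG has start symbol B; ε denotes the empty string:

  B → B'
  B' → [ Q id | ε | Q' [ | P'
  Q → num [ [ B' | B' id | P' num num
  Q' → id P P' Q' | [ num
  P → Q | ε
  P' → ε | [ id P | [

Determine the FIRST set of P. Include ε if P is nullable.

{ [, id, num, ε }

From P → Q: add FIRST(Q) = { [, id, num }.
P → ε contributes ε.
Union: FIRST(P) = { [, id, num, ε }.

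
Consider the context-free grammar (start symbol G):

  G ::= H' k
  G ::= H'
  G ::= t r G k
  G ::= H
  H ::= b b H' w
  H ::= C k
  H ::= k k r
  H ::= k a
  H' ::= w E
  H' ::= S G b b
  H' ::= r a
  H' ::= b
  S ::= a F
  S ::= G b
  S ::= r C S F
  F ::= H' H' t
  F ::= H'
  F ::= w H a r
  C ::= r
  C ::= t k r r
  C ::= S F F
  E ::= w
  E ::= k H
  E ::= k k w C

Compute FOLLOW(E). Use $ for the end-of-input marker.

{ $, a, b, k, r, t, w }

In H' ::= w E: E is at the end, add FOLLOW(H') = { $, a, b, k, r, t, w }.
Union: FOLLOW(E) = { $, a, b, k, r, t, w }.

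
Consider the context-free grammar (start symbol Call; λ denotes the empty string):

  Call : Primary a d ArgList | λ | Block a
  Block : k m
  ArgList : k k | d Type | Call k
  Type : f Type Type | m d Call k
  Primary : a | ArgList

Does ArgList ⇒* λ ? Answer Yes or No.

No

Nullable nonterminals: Call.
No production of ArgList has an RHS whose symbols are all nullable, so ArgList is not nullable.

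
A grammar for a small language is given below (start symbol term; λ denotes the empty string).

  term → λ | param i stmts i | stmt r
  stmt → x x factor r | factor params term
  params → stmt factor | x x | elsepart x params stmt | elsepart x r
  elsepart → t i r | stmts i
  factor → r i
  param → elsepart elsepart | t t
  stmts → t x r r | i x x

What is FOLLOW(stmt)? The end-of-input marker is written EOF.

In term → stmt r: add FIRST(r) = { r }.
In params → stmt factor: add FIRST(factor) = { r }.
In params → elsepart x params stmt: stmt is at the end, add FOLLOW(params) = { i, r, t, x }.
Union: FOLLOW(stmt) = { i, r, t, x }.

{ i, r, t, x }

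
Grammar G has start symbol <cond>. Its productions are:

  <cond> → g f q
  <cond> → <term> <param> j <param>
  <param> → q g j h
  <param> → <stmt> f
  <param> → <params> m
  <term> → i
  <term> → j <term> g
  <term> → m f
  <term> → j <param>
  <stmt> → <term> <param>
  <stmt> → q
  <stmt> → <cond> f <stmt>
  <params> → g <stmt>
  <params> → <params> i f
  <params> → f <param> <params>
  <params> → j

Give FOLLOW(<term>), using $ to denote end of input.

{ f, g, i, j, m, q }

In <cond> → <term> <param> j <param>: add FIRST(<param> j <param>) = { f, g, i, j, m, q }.
In <term> → j <term> g: add FIRST(g) = { g }.
In <stmt> → <term> <param>: add FIRST(<param>) = { f, g, i, j, m, q }.
Union: FOLLOW(<term>) = { f, g, i, j, m, q }.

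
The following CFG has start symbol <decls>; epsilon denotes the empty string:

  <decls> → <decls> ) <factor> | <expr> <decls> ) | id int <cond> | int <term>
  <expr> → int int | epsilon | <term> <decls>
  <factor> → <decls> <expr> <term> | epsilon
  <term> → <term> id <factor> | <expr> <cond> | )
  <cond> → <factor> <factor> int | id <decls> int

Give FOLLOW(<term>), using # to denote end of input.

{ #, ), id, int }

In <decls> → int <term>: <term> is at the end, add FOLLOW(<decls>) = { #, ), id, int }.
In <expr> → <term> <decls>: add FIRST(<decls>) = { ), id, int }.
In <factor> → <decls> <expr> <term>: <term> is at the end, add FOLLOW(<factor>) = { #, ), id, int }.
In <term> → <term> id <factor>: add FIRST(id <factor>) = { id }.
Union: FOLLOW(<term>) = { #, ), id, int }.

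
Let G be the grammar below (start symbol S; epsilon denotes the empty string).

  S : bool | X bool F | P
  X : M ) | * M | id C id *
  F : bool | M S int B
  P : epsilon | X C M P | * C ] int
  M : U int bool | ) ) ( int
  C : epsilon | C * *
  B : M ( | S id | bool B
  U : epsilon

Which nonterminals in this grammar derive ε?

{ C, P, S, U }

Directly nullable (have an epsilon-production): P, C, U.
S : P with every symbol nullable, so S is nullable.
No other nonterminal has a production whose RHS symbols are all nullable.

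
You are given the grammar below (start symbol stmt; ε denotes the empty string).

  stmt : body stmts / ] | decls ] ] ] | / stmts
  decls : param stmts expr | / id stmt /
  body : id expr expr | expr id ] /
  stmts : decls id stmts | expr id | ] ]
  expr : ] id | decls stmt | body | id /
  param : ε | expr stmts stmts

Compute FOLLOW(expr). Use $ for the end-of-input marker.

In decls : param stmts expr: expr is at the end, add FOLLOW(decls) = { /, ], id }.
In body : id expr expr: add FIRST(expr) = { /, ], id }.
In body : id expr expr: expr is at the end, add FOLLOW(body) = { /, ], id }.
In body : expr id ] /: add FIRST(id ] /) = { id }.
In stmts : expr id: add FIRST(id) = { id }.
In param : expr stmts stmts: add FIRST(stmts stmts) = { /, ], id }.
Union: FOLLOW(expr) = { /, ], id }.

{ /, ], id }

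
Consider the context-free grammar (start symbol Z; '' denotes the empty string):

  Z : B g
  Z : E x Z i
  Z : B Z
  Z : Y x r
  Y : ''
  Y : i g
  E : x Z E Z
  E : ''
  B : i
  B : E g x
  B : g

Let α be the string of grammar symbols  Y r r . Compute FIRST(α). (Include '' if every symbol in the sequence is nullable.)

{ i, r }

Add FIRST(Y)\{''} = { i }; Y is nullable, continue.
r is a terminal; add {r} and stop.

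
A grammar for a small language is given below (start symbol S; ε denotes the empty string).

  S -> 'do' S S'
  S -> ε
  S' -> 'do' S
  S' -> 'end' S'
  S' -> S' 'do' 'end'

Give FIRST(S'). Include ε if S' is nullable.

{ 'do', 'end' }

S' -> 'do' S contributes {'do'}.
S' -> 'end' S' contributes {'end'}.
From S' -> S' 'do' 'end': add FIRST(S') = { 'do', 'end' }.
Union: FIRST(S') = { 'do', 'end' }.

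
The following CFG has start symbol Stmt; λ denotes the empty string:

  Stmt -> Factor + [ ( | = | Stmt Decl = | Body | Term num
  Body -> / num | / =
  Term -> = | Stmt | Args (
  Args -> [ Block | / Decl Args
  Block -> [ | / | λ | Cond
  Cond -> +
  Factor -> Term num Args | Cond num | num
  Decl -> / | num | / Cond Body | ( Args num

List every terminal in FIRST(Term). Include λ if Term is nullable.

Term -> = contributes {=}.
From Term -> Stmt: add FIRST(Stmt) = { +, /, =, [, num }.
From Term -> Args (: add FIRST(Args) = { /, [ }.
Union: FIRST(Term) = { +, /, =, [, num }.

{ +, /, =, [, num }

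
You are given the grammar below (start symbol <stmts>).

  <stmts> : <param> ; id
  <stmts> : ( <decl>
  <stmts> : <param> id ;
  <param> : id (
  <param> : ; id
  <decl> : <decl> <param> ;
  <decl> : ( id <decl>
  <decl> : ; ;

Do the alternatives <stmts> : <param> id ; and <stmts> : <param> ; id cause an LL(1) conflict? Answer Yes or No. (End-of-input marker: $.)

Yes

FIRST(<param> id ;) = { ;, id } and FIRST(<param> ; id) = { ;, id }.
Both contain ;, so the two alternatives are not disjoint — LL(1) conflict.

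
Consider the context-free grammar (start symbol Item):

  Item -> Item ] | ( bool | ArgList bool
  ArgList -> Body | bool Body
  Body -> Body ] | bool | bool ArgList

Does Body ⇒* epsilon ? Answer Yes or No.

No nonterminal in this grammar is nullable.
No production of Body has an RHS whose symbols are all nullable, so Body is not nullable.

No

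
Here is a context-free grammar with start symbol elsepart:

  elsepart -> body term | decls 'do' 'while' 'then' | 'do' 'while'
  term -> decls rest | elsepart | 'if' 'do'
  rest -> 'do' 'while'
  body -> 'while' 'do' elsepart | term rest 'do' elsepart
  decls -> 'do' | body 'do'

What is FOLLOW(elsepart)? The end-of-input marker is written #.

{ #, 'do', 'if', 'while' }

elsepart is the start symbol, so # ∈ FOLLOW(elsepart).
In term -> elsepart: elsepart is at the end, add FOLLOW(term) = { #, 'do', 'if', 'while' }.
In body -> 'while' 'do' elsepart: elsepart is at the end, add FOLLOW(body) = { 'do', 'if', 'while' }.
In body -> term rest 'do' elsepart: elsepart is at the end, add FOLLOW(body) = { 'do', 'if', 'while' }.
Union: FOLLOW(elsepart) = { #, 'do', 'if', 'while' }.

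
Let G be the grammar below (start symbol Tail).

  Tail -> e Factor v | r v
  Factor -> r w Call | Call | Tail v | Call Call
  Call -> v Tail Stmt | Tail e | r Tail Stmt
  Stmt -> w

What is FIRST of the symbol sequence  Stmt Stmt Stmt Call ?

{ w }

Add FIRST(Stmt) = { w }; Stmt is not nullable, stop.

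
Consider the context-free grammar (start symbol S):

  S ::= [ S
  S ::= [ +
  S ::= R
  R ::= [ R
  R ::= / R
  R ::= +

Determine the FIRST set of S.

S ::= [ S contributes {[}.
S ::= [ + contributes {[}.
From S ::= R: add FIRST(R) = { +, /, [ }.
Union: FIRST(S) = { +, /, [ }.

{ +, /, [ }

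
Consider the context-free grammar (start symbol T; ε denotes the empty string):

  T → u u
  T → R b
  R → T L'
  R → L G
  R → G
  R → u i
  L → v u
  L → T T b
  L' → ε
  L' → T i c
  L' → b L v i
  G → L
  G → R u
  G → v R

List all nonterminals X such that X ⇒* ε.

{ L' }

Directly nullable (have an ε-production): L'.
No other nonterminal has a production whose RHS symbols are all nullable.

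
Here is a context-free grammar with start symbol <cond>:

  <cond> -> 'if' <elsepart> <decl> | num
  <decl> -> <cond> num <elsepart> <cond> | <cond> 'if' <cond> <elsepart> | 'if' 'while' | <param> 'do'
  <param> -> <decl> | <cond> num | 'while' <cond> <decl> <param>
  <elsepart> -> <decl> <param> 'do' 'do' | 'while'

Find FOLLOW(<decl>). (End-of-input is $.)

In <cond> -> 'if' <elsepart> <decl>: <decl> is at the end, add FOLLOW(<cond>) = { $, 'do', 'if', 'while', num }.
In <param> -> <decl>: <decl> is at the end, add FOLLOW(<param>) = { 'do' }.
In <param> -> 'while' <cond> <decl> <param>: add FIRST(<param>) = { 'if', 'while', num }.
In <elsepart> -> <decl> <param> 'do' 'do': add FIRST(<param> 'do' 'do') = { 'if', 'while', num }.
Union: FOLLOW(<decl>) = { $, 'do', 'if', 'while', num }.

{ $, 'do', 'if', 'while', num }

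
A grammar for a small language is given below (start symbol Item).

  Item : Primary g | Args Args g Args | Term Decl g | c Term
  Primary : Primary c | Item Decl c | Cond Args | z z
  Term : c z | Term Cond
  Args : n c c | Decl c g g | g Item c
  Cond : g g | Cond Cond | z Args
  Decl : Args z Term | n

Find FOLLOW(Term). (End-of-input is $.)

In Item : Term Decl g: add FIRST(Decl g) = { g, n }.
In Item : c Term: Term is at the end, add FOLLOW(Item) = { $, c, g, n }.
In Term : Term Cond: add FIRST(Cond) = { g, z }.
In Decl : Args z Term: Term is at the end, add FOLLOW(Decl) = { c, g }.
Union: FOLLOW(Term) = { $, c, g, n, z }.

{ $, c, g, n, z }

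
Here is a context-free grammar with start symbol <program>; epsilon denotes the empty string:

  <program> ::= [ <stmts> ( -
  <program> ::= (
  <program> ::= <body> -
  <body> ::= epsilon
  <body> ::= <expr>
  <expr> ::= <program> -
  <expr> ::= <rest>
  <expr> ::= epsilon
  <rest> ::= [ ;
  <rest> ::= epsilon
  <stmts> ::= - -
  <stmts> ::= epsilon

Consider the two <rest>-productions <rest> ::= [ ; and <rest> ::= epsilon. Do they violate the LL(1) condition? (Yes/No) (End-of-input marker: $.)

No

FIRST([ ;) = { [ } and FIRST(epsilon) = { epsilon }.
The second is nullable but FOLLOW(<rest>) = { - } is disjoint from FIRST of the first.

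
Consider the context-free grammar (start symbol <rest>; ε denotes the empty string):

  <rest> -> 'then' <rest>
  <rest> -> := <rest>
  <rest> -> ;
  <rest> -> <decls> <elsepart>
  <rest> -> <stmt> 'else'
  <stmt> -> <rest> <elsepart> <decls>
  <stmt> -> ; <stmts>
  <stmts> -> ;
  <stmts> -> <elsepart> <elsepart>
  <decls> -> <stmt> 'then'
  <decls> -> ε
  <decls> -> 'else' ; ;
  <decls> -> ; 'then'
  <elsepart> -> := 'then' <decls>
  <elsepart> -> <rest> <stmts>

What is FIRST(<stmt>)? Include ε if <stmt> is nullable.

{ 'else', 'then', :=, ; }

From <stmt> -> <rest> <elsepart> <decls>: add FIRST(<rest>) = { 'else', 'then', :=, ; }.
<stmt> -> ; <stmts> contributes {;}.
Union: FIRST(<stmt>) = { 'else', 'then', :=, ; }.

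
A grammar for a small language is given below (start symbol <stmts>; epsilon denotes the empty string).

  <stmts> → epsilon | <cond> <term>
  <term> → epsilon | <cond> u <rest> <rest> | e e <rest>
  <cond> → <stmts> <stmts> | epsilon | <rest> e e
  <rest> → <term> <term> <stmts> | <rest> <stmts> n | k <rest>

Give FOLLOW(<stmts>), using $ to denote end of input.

{ $, e, k, n, u }

<stmts> is the start symbol, so $ ∈ FOLLOW(<stmts>).
In <cond> → <stmts> <stmts>: add FIRST(<stmts>)\{epsilon} = { e, k, n, u }.
  Since <stmts> is nullable, also add FOLLOW(<cond>) = { $, e, k, n, u }.
In <cond> → <stmts> <stmts>: <stmts> is at the end, add FOLLOW(<cond>) = { $, e, k, n, u }.
In <rest> → <term> <term> <stmts>: <stmts> is at the end, add FOLLOW(<rest>) = { $, e, k, n, u }.
In <rest> → <rest> <stmts> n: add FIRST(n) = { n }.
Union: FOLLOW(<stmts>) = { $, e, k, n, u }.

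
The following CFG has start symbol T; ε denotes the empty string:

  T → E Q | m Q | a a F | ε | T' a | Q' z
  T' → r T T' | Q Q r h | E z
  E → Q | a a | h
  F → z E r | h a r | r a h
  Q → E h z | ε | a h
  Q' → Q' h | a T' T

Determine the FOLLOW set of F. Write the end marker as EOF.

{ EOF, a, h, r, z }

In T → a a F: F is at the end, add FOLLOW(T) = { EOF, a, h, r, z }.
Union: FOLLOW(F) = { EOF, a, h, r, z }.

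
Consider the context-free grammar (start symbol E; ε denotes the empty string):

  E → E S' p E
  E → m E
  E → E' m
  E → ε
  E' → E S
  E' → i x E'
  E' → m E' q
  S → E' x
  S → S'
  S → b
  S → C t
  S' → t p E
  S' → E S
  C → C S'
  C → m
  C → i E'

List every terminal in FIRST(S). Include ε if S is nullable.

From S → E' x: add FIRST(E') = { b, i, m, t }.
From S → S': add FIRST(S') = { b, i, m, t }.
S → b contributes {b}.
From S → C t: add FIRST(C) = { i, m }.
Union: FIRST(S) = { b, i, m, t }.

{ b, i, m, t }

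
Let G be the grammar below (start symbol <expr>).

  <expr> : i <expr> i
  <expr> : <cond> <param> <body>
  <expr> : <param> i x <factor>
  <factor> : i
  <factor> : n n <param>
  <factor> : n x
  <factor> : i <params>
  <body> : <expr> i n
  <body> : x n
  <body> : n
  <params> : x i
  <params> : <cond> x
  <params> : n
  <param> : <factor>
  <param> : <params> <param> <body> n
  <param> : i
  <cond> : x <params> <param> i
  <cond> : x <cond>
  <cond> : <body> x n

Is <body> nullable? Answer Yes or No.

No nonterminal in this grammar is nullable.
No production of <body> has an RHS whose symbols are all nullable, so <body> is not nullable.

No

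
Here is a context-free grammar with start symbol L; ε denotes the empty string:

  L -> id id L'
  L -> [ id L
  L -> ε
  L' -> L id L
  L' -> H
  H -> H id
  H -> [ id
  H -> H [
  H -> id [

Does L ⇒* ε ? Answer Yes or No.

L has an ε-production, so L ⇒ ε.

Yes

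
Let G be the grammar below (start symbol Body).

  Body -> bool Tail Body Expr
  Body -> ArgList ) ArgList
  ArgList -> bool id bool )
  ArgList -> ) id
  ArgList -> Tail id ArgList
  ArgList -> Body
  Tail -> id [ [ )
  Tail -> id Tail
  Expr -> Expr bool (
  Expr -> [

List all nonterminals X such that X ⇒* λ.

{ } (none)

No nonterminal has an empty production or an RHS whose symbols are all nullable.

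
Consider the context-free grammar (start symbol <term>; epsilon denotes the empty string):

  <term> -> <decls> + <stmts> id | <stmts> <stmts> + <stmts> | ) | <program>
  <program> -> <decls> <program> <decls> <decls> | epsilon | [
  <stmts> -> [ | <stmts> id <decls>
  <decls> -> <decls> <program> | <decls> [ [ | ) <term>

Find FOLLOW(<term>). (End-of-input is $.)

<term> is the start symbol, so $ ∈ FOLLOW(<term>).
In <decls> -> ) <term>: <term> is at the end, add FOLLOW(<decls>) = { $, ), +, [, id }.
Union: FOLLOW(<term>) = { $, ), +, [, id }.

{ $, ), +, [, id }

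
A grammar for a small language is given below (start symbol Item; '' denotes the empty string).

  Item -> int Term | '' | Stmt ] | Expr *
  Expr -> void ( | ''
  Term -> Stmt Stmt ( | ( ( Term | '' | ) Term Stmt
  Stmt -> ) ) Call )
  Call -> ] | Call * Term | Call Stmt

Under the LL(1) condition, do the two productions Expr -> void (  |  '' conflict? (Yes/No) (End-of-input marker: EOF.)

No

FIRST(void () = { void } and FIRST('') = { '' }.
The second is nullable but FOLLOW(Expr) = { * } is disjoint from FIRST of the first.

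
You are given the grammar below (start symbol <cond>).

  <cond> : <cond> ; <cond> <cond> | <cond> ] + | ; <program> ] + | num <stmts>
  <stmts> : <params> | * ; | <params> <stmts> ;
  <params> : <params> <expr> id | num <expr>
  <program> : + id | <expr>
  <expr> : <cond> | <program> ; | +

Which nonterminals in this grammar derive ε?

{ } (none)

No nonterminal has an empty production or an RHS whose symbols are all nullable.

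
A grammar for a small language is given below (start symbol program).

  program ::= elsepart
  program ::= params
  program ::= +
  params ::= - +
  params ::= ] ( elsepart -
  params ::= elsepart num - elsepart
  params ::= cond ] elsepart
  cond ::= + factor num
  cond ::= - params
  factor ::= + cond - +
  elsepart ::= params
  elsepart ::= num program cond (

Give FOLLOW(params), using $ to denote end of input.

{ $, (, +, -, ], num }

In program ::= params: params is at the end, add FOLLOW(program) = { $, +, - }.
In cond ::= - params: params is at the end, add FOLLOW(cond) = { (, -, ] }.
In elsepart ::= params: params is at the end, add FOLLOW(elsepart) = { $, (, +, -, ], num }.
Union: FOLLOW(params) = { $, (, +, -, ], num }.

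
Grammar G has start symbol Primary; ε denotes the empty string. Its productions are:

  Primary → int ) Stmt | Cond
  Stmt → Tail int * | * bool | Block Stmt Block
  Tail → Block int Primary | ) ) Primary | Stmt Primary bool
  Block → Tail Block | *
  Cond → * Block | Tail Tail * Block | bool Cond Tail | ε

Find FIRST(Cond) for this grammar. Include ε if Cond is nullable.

{ ), *, bool, ε }

Cond → * Block contributes {*}.
From Cond → Tail Tail * Block: add FIRST(Tail) = { ), * }.
Cond → bool Cond Tail contributes {bool}.
Cond → ε contributes ε.
Union: FIRST(Cond) = { ), *, bool, ε }.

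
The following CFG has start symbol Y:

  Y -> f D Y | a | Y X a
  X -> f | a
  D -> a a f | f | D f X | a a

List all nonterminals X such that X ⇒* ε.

{ } (none)

No nonterminal has an empty production or an RHS whose symbols are all nullable.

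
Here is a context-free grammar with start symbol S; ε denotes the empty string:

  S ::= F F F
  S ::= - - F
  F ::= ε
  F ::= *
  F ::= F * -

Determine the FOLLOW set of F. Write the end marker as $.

In S ::= F F F: add FIRST(F F)\{ε} = { * }.
  Since F F is nullable, also add FOLLOW(S) = { $ }.
In S ::= F F F: add FIRST(F)\{ε} = { * }.
  Since F is nullable, also add FOLLOW(S) = { $ }.
In S ::= F F F: F is at the end, add FOLLOW(S) = { $ }.
In S ::= - - F: F is at the end, add FOLLOW(S) = { $ }.
In F ::= F * -: add FIRST(* -) = { * }.
Union: FOLLOW(F) = { $, * }.

{ $, * }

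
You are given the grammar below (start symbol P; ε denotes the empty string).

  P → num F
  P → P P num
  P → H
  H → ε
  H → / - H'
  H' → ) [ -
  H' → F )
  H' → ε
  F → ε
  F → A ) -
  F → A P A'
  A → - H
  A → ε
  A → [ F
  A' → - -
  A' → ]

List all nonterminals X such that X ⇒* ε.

Directly nullable (have an ε-production): H, H', F, A.
P → H with every symbol nullable, so P is nullable.
No other nonterminal has a production whose RHS symbols are all nullable.

{ A, F, H, H', P }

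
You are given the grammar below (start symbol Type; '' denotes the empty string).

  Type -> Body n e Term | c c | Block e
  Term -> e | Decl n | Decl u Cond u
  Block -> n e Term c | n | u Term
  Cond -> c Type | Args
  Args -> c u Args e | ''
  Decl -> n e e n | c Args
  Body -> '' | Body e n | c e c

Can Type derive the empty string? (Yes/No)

No

Nullable nonterminals: Args, Body, Cond.
No production of Type has an RHS whose symbols are all nullable, so Type is not nullable.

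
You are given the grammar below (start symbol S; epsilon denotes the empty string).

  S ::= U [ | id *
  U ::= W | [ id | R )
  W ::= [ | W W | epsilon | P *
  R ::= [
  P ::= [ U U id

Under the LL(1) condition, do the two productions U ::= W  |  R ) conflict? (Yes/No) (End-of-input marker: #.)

Yes

FIRST(W) = { [, epsilon } and FIRST(R )) = { [ }.
Both contain [, so the two alternatives are not disjoint — LL(1) conflict.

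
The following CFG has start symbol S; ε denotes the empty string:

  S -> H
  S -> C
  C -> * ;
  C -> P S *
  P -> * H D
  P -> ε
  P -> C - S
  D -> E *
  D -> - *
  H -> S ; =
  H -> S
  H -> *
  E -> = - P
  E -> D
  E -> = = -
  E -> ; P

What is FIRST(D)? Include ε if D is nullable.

From D -> E *: add FIRST(E) = { -, ;, = }.
D -> - * contributes {-}.
Union: FIRST(D) = { -, ;, = }.

{ -, ;, = }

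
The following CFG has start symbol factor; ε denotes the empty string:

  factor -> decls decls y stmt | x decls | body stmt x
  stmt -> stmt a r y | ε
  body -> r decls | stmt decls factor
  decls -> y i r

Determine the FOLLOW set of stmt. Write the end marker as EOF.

{ EOF, a, x, y }

In factor -> decls decls y stmt: stmt is at the end, add FOLLOW(factor) = { EOF, a, x }.
In factor -> body stmt x: add FIRST(x) = { x }.
In stmt -> stmt a r y: add FIRST(a r y) = { a }.
In body -> stmt decls factor: add FIRST(decls factor) = { y }.
Union: FOLLOW(stmt) = { EOF, a, x, y }.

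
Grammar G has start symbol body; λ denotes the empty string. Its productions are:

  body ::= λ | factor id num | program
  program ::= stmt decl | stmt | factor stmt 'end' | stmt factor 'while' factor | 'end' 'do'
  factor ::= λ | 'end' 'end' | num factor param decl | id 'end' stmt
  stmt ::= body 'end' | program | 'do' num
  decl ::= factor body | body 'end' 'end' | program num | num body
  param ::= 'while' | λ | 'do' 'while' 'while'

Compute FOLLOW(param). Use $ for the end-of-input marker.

In factor ::= num factor param decl: add FIRST(decl)\{λ} = { 'do', 'end', id, num }.
  Since decl is nullable, also add FOLLOW(factor) = { $, 'do', 'end', 'while', id, num }.
Union: FOLLOW(param) = { $, 'do', 'end', 'while', id, num }.

{ $, 'do', 'end', 'while', id, num }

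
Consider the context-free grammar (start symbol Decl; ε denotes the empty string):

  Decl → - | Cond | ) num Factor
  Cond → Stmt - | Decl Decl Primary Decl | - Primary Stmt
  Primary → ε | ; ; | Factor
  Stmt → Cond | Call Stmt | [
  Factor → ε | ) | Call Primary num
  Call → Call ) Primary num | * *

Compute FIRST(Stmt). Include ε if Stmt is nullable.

From Stmt → Cond: add FIRST(Cond) = { ), *, -, [ }.
From Stmt → Call Stmt: add FIRST(Call) = { * }.
Stmt → [ contributes {[}.
Union: FIRST(Stmt) = { ), *, -, [ }.

{ ), *, -, [ }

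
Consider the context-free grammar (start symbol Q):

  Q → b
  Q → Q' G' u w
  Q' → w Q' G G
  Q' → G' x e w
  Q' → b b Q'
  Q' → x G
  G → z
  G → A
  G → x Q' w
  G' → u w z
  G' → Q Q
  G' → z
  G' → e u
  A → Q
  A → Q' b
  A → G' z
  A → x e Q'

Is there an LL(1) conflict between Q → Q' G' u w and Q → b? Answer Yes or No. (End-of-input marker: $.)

FIRST(Q' G' u w) = { b, e, u, w, x, z } and FIRST(b) = { b }.
Both contain b, so the two alternatives are not disjoint — LL(1) conflict.

Yes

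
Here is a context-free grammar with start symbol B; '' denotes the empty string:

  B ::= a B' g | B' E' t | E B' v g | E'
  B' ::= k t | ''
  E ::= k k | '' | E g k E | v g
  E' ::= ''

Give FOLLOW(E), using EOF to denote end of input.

{ g, k, v }

In B ::= E B' v g: add FIRST(B' v g) = { k, v }.
In E ::= E g k E: add FIRST(g k E) = { g }.
In E ::= E g k E: E is at the end, add FOLLOW(E) = { g, k, v }.
Union: FOLLOW(E) = { g, k, v }.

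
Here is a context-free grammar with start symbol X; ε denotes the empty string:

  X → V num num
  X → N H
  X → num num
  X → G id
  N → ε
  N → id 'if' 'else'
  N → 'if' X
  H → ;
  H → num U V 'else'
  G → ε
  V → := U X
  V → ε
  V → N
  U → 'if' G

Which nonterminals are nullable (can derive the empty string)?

{ G, N, V }

Directly nullable (have an ε-production): N, G, V.
No other nonterminal has a production whose RHS symbols are all nullable.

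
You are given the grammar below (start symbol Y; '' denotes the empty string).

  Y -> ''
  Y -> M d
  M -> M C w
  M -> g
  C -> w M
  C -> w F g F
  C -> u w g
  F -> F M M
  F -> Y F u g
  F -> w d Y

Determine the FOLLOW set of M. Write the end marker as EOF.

In Y -> M d: add FIRST(d) = { d }.
In M -> M C w: add FIRST(C w) = { u, w }.
In C -> w M: M is at the end, add FOLLOW(C) = { w }.
In F -> F M M: add FIRST(M) = { g }.
In F -> F M M: M is at the end, add FOLLOW(F) = { g, u, w }.
Union: FOLLOW(M) = { d, g, u, w }.

{ d, g, u, w }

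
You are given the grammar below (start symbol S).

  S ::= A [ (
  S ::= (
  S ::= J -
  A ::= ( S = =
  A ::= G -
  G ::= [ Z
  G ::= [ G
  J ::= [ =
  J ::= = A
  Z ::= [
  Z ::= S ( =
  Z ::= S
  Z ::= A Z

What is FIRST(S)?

{ (, =, [ }

From S ::= A [ (: add FIRST(A) = { (, [ }.
S ::= ( contributes {(}.
From S ::= J -: add FIRST(J) = { =, [ }.
Union: FIRST(S) = { (, =, [ }.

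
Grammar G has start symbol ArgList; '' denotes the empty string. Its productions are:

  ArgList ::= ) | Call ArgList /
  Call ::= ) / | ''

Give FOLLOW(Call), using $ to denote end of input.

In ArgList ::= Call ArgList /: add FIRST(ArgList /) = { ) }.
Union: FOLLOW(Call) = { ) }.

{ ) }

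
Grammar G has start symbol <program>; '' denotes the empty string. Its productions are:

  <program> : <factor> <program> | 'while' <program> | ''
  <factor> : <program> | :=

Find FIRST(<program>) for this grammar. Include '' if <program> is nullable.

{ 'while', :=, '' }

From <program> : <factor> <program>: <factor>, <program> nullable, take FIRST(<factor>) ∪ FIRST(<program>) = { 'while', := }; also '' since the whole RHS is nullable.
<program> : 'while' <program> contributes {'while'}.
<program> : '' contributes ''.
Union: FIRST(<program>) = { 'while', :=, '' }.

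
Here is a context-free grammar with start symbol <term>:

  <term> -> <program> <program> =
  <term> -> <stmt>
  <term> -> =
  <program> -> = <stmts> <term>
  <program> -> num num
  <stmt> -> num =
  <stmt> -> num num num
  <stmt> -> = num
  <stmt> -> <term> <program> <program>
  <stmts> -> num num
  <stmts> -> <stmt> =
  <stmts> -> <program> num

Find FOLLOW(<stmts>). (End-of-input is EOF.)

{ =, num }

In <program> -> = <stmts> <term>: add FIRST(<term>) = { =, num }.
Union: FOLLOW(<stmts>) = { =, num }.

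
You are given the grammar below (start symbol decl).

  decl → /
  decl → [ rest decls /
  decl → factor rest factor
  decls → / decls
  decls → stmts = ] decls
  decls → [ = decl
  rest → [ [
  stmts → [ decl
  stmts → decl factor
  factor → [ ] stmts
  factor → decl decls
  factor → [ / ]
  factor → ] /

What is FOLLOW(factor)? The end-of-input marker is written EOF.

{ EOF, /, =, [, ] }

In decl → factor rest factor: add FIRST(rest factor) = { [ }.
In decl → factor rest factor: factor is at the end, add FOLLOW(decl) = { EOF, /, =, [, ] }.
In stmts → decl factor: factor is at the end, add FOLLOW(stmts) = { EOF, /, =, [, ] }.
Union: FOLLOW(factor) = { EOF, /, =, [, ] }.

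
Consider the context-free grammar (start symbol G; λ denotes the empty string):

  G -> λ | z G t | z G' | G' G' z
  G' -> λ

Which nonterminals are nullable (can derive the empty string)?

Directly nullable (have an λ-production): G, G'.

{ G, G' }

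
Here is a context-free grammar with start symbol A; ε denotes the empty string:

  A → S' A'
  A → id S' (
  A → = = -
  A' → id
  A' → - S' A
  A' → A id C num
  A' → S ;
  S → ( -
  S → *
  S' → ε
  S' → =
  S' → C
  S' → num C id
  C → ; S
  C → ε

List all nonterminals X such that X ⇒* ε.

Directly nullable (have an ε-production): S', C.
No other nonterminal has a production whose RHS symbols are all nullable.

{ C, S' }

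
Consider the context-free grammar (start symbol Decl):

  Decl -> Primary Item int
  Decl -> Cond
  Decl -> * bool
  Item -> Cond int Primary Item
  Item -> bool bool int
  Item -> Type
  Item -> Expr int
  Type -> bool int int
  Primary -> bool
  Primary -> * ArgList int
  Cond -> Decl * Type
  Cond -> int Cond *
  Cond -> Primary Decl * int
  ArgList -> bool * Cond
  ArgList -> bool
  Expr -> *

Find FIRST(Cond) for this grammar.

{ *, bool, int }

From Cond -> Decl * Type: add FIRST(Decl) = { *, bool, int }.
Cond -> int Cond * contributes {int}.
From Cond -> Primary Decl * int: add FIRST(Primary) = { *, bool }.
Union: FIRST(Cond) = { *, bool, int }.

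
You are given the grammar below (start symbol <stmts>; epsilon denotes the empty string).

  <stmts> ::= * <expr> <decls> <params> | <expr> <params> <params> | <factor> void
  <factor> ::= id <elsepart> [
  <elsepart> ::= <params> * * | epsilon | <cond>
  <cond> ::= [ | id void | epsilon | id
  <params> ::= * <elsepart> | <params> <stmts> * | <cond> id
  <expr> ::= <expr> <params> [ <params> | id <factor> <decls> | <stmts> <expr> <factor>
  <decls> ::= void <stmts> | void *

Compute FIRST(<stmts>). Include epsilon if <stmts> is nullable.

{ *, id }

<stmts> ::= * <expr> <decls> <params> contributes {*}.
From <stmts> ::= <expr> <params> <params>: add FIRST(<expr>) = { *, id }.
From <stmts> ::= <factor> void: add FIRST(<factor>) = { id }.
Union: FIRST(<stmts>) = { *, id }.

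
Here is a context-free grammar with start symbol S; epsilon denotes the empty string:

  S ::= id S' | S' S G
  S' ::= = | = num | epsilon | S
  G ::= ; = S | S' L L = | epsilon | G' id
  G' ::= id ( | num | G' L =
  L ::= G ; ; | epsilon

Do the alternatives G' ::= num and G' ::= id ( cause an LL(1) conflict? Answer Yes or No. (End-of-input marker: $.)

FIRST(num) = { num } and FIRST(id () = { id }.
The FIRST sets are disjoint and neither alternative is nullable — no conflict.

No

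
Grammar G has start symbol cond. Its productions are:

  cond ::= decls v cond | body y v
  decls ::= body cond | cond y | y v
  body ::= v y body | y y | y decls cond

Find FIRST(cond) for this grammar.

From cond ::= decls v cond: add FIRST(decls) = { v, y }.
From cond ::= body y v: add FIRST(body) = { v, y }.
Union: FIRST(cond) = { v, y }.

{ v, y }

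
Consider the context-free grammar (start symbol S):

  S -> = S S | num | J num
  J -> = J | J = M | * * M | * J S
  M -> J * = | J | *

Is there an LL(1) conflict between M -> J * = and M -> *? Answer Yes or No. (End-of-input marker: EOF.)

Yes

FIRST(J * =) = { *, = } and FIRST(*) = { * }.
Both contain *, so the two alternatives are not disjoint — LL(1) conflict.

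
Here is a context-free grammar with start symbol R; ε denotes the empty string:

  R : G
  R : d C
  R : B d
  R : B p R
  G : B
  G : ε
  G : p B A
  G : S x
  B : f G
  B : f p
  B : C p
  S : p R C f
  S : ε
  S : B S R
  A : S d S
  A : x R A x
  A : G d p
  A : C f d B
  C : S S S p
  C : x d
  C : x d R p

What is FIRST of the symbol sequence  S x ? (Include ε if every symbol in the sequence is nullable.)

Add FIRST(S)\{ε} = { f, p, x }; S is nullable, continue.
x is a terminal; add {x} and stop.

{ f, p, x }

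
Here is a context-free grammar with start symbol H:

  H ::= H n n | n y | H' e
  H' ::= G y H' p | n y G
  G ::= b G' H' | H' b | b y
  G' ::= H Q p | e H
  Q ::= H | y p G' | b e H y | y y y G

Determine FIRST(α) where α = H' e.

Add FIRST(H') = { b, n }; H' is not nullable, stop.

{ b, n }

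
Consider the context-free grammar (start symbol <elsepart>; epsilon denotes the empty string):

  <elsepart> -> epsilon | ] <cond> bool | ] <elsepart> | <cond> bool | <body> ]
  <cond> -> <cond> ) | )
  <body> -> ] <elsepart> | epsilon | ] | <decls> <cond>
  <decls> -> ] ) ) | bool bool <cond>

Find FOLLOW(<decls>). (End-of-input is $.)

In <body> -> <decls> <cond>: add FIRST(<cond>) = { ) }.
Union: FOLLOW(<decls>) = { ) }.

{ ) }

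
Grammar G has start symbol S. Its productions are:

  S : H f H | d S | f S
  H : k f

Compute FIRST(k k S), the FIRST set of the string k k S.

{ k }

k is a terminal; add {k} and stop.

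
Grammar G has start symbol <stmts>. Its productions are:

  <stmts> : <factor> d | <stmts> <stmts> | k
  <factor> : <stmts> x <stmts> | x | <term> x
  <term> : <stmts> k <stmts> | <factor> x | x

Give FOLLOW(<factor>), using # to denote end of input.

In <stmts> : <factor> d: add FIRST(d) = { d }.
In <term> : <factor> x: add FIRST(x) = { x }.
Union: FOLLOW(<factor>) = { d, x }.

{ d, x }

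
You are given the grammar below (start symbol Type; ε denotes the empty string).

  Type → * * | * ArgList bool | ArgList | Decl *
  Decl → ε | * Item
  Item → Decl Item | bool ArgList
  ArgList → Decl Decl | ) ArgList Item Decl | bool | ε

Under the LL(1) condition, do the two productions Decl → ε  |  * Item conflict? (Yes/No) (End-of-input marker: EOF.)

Yes

FIRST(ε) = { ε } and FIRST(* Item) = { * }.
The first alternative is nullable and FOLLOW(Decl) = { EOF, *, bool } shares * with FIRST of the second — conflict.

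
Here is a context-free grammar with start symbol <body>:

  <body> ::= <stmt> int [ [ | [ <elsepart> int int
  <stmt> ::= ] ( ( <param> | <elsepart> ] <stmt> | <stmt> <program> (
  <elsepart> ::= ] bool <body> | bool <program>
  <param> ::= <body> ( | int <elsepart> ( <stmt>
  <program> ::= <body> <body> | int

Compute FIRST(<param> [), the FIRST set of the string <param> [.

{ [, ], bool, int }

Add FIRST(<param>) = { [, ], bool, int }; <param> is not nullable, stop.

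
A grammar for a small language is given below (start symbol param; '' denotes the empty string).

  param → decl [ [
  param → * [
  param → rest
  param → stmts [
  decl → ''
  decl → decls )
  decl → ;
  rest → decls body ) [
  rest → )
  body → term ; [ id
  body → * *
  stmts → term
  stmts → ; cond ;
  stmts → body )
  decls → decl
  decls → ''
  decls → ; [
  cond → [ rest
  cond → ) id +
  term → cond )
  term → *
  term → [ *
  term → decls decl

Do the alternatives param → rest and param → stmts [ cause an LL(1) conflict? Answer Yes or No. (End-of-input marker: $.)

Yes

FIRST(rest) = { ), *, ;, [ } and FIRST(stmts [) = { ), *, ;, [ }.
Both contain ), so the two alternatives are not disjoint — LL(1) conflict.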